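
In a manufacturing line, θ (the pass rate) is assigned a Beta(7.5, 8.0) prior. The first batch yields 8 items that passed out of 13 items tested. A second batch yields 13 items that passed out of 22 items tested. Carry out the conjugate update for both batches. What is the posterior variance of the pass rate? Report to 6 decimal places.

0.004774

The Beta prior is conjugate to a Binomial/Bernoulli likelihood; the update adds successes to α and failures to β.
After batch 1: Beta(7.5+8, 8.0+5) = Beta(15.5, 13.0).
After batch 2: Beta(15.5+13, 13.0+9) = Beta(28.5, 22.0).
Var = αβ/((α+β)²(α+β+1)) = 28.5·22.0/(50.5²·51.5) = 0.004774.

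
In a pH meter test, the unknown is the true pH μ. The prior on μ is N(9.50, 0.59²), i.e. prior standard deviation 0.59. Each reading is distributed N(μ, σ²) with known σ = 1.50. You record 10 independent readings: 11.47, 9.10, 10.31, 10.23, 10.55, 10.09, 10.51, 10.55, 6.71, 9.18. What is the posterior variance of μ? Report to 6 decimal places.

For Normal data with known variance σ², a Normal(μ₀, σ₀²) prior on μ is conjugate. Posterior precision = 1/σ₀² + n/σ²; posterior mean is the precision-weighted average of μ₀ and x̄.
σ₀² = 0.59² = 0.3481, σ² = 1.50² = 2.25; σ² + n·σ₀² = 2.25 + 10·0.3481 = 5.731.
Posterior precision = 1/σ₀² + n/σ² = 1/0.3481 + 10/2.25 = (σ² + n·σ₀²)/(σ₀²σ²) = 5.731/(0.3481·2.25); posterior variance σₙ² = σ₀²σ²/(σ² + n·σ₀²) = 0.3481·2.25/5.731 = 0.136665.

0.136665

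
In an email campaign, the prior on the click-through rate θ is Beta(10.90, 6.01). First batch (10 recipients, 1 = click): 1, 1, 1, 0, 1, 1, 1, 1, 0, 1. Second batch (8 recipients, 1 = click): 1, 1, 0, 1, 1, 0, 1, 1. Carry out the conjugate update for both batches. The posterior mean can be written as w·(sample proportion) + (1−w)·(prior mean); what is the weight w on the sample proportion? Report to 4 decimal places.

0.5156

The Beta prior is conjugate to a Binomial/Bernoulli likelihood; the update adds successes to α and failures to β.
Total number of recipients: n = 10 + 8 = 18.
Posterior mean = (α₀+k)/(α₀+β₀+n) = [n/(α₀+β₀+n)]·(k/n) + [(α₀+β₀)/(α₀+β₀+n)]·α₀/(α₀+β₀), so only n and the prior enter the weight.
The weight on the data is w = n/(α₀+β₀+n) = 18/(10.90+6.01+18) = 18/34.91 = 0.5156.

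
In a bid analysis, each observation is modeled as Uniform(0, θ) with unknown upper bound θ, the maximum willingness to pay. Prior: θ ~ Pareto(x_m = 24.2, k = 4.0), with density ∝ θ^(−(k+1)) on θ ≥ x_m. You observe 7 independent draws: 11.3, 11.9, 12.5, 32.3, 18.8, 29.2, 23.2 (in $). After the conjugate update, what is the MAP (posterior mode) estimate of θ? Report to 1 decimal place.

A Pareto(scale x_m, shape k) prior on the upper bound θ of Uniform(0, θ) is conjugate: posterior is Pareto(max(x_m, max xᵢ), k + n).
Sample maximum = 32.3; prior scale x_m = 24.2 → posterior scale = max = 32.3.
Posterior shape = 4.0 + 7 = 11.0.
The Pareto density is decreasing on [x_m, ∞), so the mode is x_m = 32.3.

32.3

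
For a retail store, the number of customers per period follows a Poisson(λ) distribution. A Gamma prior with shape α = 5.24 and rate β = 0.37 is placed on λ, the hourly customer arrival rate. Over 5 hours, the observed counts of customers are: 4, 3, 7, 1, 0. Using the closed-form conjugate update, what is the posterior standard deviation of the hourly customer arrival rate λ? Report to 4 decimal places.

0.8378

With a Gamma(shape α, rate β) prior, the Poisson likelihood is conjugate: the posterior is Gamma(α + ΣXᵢ, β + n).
Sum of counts S = 15 over n = 5 hours.
Posterior: Gamma(α+S, β+n) = Gamma(5.24+15, 0.37+5) = Gamma(20.24, 5.37).
SD = √α/β = √20.24/5.37 = 0.8378.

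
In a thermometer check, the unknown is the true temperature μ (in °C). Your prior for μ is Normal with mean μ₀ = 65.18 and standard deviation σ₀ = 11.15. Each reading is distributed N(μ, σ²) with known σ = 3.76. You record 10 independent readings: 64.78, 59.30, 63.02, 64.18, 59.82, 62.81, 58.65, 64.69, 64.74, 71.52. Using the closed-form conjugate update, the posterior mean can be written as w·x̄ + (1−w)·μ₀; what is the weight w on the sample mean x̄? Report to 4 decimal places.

0.9888

For Normal data with known variance σ², a Normal(μ₀, σ₀²) prior on μ is conjugate. Posterior precision = 1/σ₀² + n/σ²; posterior mean is the precision-weighted average of μ₀ and x̄.
σ₀² = 11.15² = 124.3225, σ² = 3.76² = 14.1376. Prior precision 1/σ₀² = 1/124.3225; data precision n/σ² = 10/14.1376.
w = (n/σ²)/(1/σ₀² + n/σ²) = n·σ₀²/(σ² + n·σ₀²) = 10·124.3225/(14.1376 + 10·124.3225) = 1243.225/1257.3626 = 0.9888.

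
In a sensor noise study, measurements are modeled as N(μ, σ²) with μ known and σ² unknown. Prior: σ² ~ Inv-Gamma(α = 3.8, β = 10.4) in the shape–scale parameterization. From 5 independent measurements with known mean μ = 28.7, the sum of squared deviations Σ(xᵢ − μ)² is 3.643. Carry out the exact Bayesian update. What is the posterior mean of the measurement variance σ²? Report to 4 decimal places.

2.3059

With known mean μ and an Inverse-Gamma(α, β) prior on σ², the Normal likelihood is conjugate: posterior is Inv-Gamma(α + n/2, β + Σ(xᵢ−μ)²/2).
Posterior: Inv-Gamma(3.8 + 5/2, 10.4 + 3.643/2) = Inv-Gamma(6.30, 12.2215).
E[σ²|data] = β/(α−1) = 12.2215/5.30 = 2.3059.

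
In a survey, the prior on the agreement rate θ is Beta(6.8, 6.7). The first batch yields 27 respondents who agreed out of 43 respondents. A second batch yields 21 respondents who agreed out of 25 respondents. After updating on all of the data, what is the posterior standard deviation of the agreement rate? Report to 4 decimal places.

The Beta prior is conjugate to a Binomial/Bernoulli likelihood; the update adds successes to α and failures to β.
After batch 1: Beta(6.8+27, 6.7+16) = Beta(33.8, 22.7).
After batch 2: Beta(33.8+21, 22.7+4) = Beta(54.8, 26.7).
Var = αβ/((α+β)²(α+β+1)) = 54.8·26.7/(81.5²·82.5) = 0.00267007; SD = √0.00267007 = 0.0517.

0.0517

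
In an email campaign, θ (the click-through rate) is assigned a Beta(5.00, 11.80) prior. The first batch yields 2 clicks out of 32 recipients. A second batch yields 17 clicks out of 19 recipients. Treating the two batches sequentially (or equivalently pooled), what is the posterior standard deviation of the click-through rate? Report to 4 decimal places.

0.0577

The Beta prior is conjugate to a Binomial/Bernoulli likelihood; the update adds successes to α and failures to β.
After batch 1: Beta(5.00+2, 11.80+30) = Beta(7.00, 41.80).
After batch 2: Beta(7.00+17, 41.80+2) = Beta(24.00, 43.80).
Var = αβ/((α+β)²(α+β+1)) = 24.00·43.80/(67.80²·68.80) = 0.00332382; SD = √0.00332382 = 0.0577.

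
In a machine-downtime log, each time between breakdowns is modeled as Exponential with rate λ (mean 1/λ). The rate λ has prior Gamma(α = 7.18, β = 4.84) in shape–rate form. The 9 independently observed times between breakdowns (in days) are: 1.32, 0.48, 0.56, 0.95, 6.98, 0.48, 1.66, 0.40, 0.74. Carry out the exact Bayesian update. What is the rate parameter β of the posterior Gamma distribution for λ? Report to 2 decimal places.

With a Gamma(shape α, rate β) prior on the exponential rate λ, the posterior after n observations with total T = Σxᵢ is Gamma(α+n, β+T).
Sum of observations T = 13.57 days; n = 9.
Posterior: Gamma(7.18+9, 4.84+13.57) = Gamma(16.18, 18.41).
Posterior β = 18.41.

18.41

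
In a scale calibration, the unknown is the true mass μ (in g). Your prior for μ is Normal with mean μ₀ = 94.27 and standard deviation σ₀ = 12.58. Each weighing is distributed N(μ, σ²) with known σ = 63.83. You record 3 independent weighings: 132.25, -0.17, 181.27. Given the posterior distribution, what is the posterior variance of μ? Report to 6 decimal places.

141.739663

For Normal data with known variance σ², a Normal(μ₀, σ₀²) prior on μ is conjugate. Posterior precision = 1/σ₀² + n/σ²; posterior mean is the precision-weighted average of μ₀ and x̄.
σ₀² = 12.58² = 158.2564, σ² = 63.83² = 4074.2689; σ² + n·σ₀² = 4074.2689 + 3·158.2564 = 4549.0381.
Posterior precision = 1/σ₀² + n/σ² = 1/158.2564 + 3/4074.2689 = (σ² + n·σ₀²)/(σ₀²σ²) = 4549.0381/(158.2564·4074.2689); posterior variance σₙ² = σ₀²σ²/(σ² + n·σ₀²) = 158.2564·4074.2689/4549.0381 = 141.739663.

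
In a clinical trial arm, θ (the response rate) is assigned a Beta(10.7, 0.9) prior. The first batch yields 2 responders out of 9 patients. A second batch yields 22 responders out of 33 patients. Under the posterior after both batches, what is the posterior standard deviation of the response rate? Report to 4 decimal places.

0.0647

The Beta prior is conjugate to a Binomial/Bernoulli likelihood; the update adds successes to α and failures to β.
After batch 1: Beta(10.7+2, 0.9+7) = Beta(12.7, 7.9).
After batch 2: Beta(12.7+22, 7.9+11) = Beta(34.7, 18.9).
Var = αβ/((α+β)²(α+β+1)) = 34.7·18.9/(53.6²·54.6) = 0.00418089; SD = √0.00418089 = 0.0647.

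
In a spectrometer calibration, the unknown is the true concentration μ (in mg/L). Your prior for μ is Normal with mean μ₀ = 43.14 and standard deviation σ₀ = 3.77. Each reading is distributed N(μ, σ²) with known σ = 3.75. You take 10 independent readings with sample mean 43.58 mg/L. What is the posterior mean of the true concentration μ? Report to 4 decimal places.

43.5404

For Normal data with known variance σ², a Normal(μ₀, σ₀²) prior on μ is conjugate. Posterior precision = 1/σ₀² + n/σ²; posterior mean is the precision-weighted average of μ₀ and x̄.
n·x̄ = 10·43.58 = 435.8.
σ₀² = 3.77² = 14.2129, σ² = 3.75² = 14.0625; σ² + n·σ₀² = 14.0625 + 10·14.2129 = 156.1915.
Posterior mean = (μ₀/σ₀² + n·x̄/σ²)/(1/σ₀² + n/σ²) = (σ²·μ₀ + σ₀²·n·x̄)/(σ² + n·σ₀²) = (14.0625·43.14 + 14.2129·435.8)/156.1915 = 6800.63807/156.1915 = 43.5404.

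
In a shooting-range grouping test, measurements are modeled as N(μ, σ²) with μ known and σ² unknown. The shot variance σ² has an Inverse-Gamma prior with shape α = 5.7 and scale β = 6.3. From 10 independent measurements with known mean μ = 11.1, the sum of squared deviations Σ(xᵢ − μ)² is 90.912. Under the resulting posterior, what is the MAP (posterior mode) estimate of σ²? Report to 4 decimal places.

4.4236

With known mean μ and an Inverse-Gamma(α, β) prior on σ², the Normal likelihood is conjugate: posterior is Inv-Gamma(α + n/2, β + Σ(xᵢ−μ)²/2).
Posterior: Inv-Gamma(5.7 + 10/2, 6.3 + 90.912/2) = Inv-Gamma(10.70, 51.7560).
Mode = β/(α+1) = 51.7560/11.70 = 4.4236.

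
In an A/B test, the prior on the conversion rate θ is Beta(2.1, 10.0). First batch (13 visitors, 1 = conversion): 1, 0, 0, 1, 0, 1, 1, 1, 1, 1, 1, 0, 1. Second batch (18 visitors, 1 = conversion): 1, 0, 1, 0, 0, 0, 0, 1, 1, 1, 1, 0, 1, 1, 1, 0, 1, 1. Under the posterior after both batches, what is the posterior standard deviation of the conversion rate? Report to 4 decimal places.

0.0753

The Beta prior is conjugate to a Binomial/Bernoulli likelihood; the update adds successes to α and failures to β.
After batch 1: Beta(2.1+9, 10.0+4) = Beta(11.1, 14.0).
After batch 2: Beta(11.1+11, 14.0+7) = Beta(22.1, 21.0).
Var = αβ/((α+β)²(α+β+1)) = 22.1·21.0/(43.1²·44.1) = 0.00566524; SD = √0.00566524 = 0.0753.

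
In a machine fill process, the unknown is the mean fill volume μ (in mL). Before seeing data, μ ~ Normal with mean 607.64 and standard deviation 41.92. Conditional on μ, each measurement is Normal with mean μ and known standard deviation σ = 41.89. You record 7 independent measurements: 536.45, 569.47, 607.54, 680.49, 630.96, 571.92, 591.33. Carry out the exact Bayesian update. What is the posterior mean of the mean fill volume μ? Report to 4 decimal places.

599.4735

For Normal data with known variance σ², a Normal(μ₀, σ₀²) prior on μ is conjugate. Posterior precision = 1/σ₀² + n/σ²; posterior mean is the precision-weighted average of μ₀ and x̄.
Σxᵢ = 536.45 + 569.47 + 607.54 + 680.49 + 630.96 + 571.92 + 591.33 = 4188.16, so n·x̄ = 4188.16.
σ₀² = 41.92² = 1757.2864, σ² = 41.89² = 1754.7721; σ² + n·σ₀² = 1754.7721 + 7·1757.2864 = 14055.7769.
Posterior mean = (μ₀/σ₀² + n·x̄/σ²)/(1/σ₀² + n/σ²) = (σ²·μ₀ + σ₀²·n·x̄)/(σ² + n·σ₀²) = (1754.7721·607.64 + 1757.2864·4188.16)/14055.7769 = 8426066.327868/14055.7769 = 599.4735.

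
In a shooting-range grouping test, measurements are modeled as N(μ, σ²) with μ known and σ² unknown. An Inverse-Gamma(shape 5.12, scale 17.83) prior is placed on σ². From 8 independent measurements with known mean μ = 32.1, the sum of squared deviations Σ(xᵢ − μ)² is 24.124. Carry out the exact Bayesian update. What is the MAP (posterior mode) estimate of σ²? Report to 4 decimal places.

2.9538

With known mean μ and an Inverse-Gamma(α, β) prior on σ², the Normal likelihood is conjugate: posterior is Inv-Gamma(α + n/2, β + Σ(xᵢ−μ)²/2).
Posterior: Inv-Gamma(5.12 + 8/2, 17.83 + 24.124/2) = Inv-Gamma(9.12, 29.8920).
Mode = β/(α+1) = 29.8920/10.12 = 2.9538.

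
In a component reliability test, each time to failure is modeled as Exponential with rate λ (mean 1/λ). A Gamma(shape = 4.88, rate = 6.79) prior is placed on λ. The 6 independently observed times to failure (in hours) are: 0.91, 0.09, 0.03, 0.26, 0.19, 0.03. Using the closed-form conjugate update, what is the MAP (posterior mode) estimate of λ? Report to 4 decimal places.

With a Gamma(shape α, rate β) prior on the exponential rate λ, the posterior after n observations with total T = Σxᵢ is Gamma(α+n, β+T).
Sum of observations T = 1.51 hours; n = 6.
Posterior: Gamma(4.88+6, 6.79+1.51) = Gamma(10.88, 8.30).
Mode = (α−1)/β = 1.1904.

1.1904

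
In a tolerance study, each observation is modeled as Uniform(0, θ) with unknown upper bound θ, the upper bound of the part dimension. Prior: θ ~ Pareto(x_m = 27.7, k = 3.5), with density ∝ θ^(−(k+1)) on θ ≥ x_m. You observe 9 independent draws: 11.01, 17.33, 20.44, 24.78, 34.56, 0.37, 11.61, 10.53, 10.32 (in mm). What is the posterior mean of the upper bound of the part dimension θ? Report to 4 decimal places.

37.5652

A Pareto(scale x_m, shape k) prior on the upper bound θ of Uniform(0, θ) is conjugate: posterior is Pareto(max(x_m, max xᵢ), k + n).
Sample maximum = 34.56; prior scale x_m = 27.7 → posterior scale = max = 34.56.
Posterior shape = 3.5 + 9 = 12.5.
E[θ|data] = k·x_m/(k−1) = 12.5·34.56/11.5 = 37.5652.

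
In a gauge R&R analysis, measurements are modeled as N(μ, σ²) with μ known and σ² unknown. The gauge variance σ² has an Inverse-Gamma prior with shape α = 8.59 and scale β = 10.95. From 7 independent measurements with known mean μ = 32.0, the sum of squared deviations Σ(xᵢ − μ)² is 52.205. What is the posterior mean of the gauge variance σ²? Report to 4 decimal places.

3.3411

With known mean μ and an Inverse-Gamma(α, β) prior on σ², the Normal likelihood is conjugate: posterior is Inv-Gamma(α + n/2, β + Σ(xᵢ−μ)²/2).
Posterior: Inv-Gamma(8.59 + 7/2, 10.95 + 52.205/2) = Inv-Gamma(12.09, 37.0525).
E[σ²|data] = β/(α−1) = 37.0525/11.09 = 3.3411.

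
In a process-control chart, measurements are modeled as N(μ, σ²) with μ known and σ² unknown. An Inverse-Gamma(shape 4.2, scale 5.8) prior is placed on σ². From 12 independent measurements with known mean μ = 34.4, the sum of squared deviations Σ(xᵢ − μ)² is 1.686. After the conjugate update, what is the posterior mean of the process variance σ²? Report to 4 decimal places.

With known mean μ and an Inverse-Gamma(α, β) prior on σ², the Normal likelihood is conjugate: posterior is Inv-Gamma(α + n/2, β + Σ(xᵢ−μ)²/2).
Posterior: Inv-Gamma(4.2 + 12/2, 5.8 + 1.686/2) = Inv-Gamma(10.20, 6.6430).
E[σ²|data] = β/(α−1) = 6.6430/9.20 = 0.7221.

0.7221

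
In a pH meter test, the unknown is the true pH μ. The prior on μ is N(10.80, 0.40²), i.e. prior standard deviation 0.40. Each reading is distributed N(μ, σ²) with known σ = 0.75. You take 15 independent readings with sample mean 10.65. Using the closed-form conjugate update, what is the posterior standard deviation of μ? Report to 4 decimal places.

For Normal data with known variance σ², a Normal(μ₀, σ₀²) prior on μ is conjugate. Posterior precision = 1/σ₀² + n/σ²; posterior mean is the precision-weighted average of μ₀ and x̄.
σ₀² = 0.40² = 0.16, σ² = 0.75² = 0.5625; σ² + n·σ₀² = 0.5625 + 15·0.16 = 2.9625.
Posterior precision = 1/σ₀² + n/σ² = 1/0.16 + 15/0.5625 = (σ² + n·σ₀²)/(σ₀²σ²) = 2.9625/(0.16·0.5625); posterior variance σₙ² = σ₀²σ²/(σ² + n·σ₀²) = 0.16·0.5625/2.9625 = 0.030380.
Posterior SD = √σₙ² = √(0.16·0.5625/2.9625) = 0.1743.

0.1743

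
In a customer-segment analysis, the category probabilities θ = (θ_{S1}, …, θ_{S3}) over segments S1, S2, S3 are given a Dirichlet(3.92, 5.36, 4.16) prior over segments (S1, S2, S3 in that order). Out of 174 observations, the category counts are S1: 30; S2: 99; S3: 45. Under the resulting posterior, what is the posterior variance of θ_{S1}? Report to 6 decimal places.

0.000787

The Dirichlet prior is conjugate to the Multinomial likelihood: each posterior αⱼ = prior αⱼ + observed count nⱼ.
Posterior concentration: (33.92, 104.36, 49.16), total = 187.44.
Var[θ_j] = α_j(Σα−α_j)/((Σα)²(Σα+1)) = 33.92·153.52/(187.44²·188.44) = 0.000787.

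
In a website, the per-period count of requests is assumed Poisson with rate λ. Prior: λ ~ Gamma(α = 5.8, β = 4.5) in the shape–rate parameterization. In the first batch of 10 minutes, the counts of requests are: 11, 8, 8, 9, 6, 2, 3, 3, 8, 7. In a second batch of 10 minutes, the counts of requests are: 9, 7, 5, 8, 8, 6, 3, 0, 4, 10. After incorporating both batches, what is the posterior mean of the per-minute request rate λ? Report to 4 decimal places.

5.3388

With a Gamma(shape α, rate β) prior, the Poisson likelihood is conjugate: the posterior is Gamma(α + ΣXᵢ, β + n).
Batch 1: sum of counts S = 65 over n = 10 minutes.
After batch 1: Gamma(α+S, β+n) = Gamma(5.8+65, 4.5+10) = Gamma(70.8, 14.5).
Batch 2: sum of counts S = 60 over n = 10 minutes.
After batch 2: Gamma(α+S, β+n) = Gamma(70.8+60, 14.5+10) = Gamma(130.8, 24.5).
Posterior mean = α/β = 130.8/24.5 = 5.3388.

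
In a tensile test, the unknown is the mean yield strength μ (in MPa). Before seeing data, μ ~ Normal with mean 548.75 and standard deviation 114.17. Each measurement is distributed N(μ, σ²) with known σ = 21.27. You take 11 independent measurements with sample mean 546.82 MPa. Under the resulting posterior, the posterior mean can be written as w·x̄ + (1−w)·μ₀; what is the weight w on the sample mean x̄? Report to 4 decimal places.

0.9969

For Normal data with known variance σ², a Normal(μ₀, σ₀²) prior on μ is conjugate. Posterior precision = 1/σ₀² + n/σ²; posterior mean is the precision-weighted average of μ₀ and x̄.
σ₀² = 114.17² = 13034.7889, σ² = 21.27² = 452.4129. Prior precision 1/σ₀² = 1/13034.7889; data precision n/σ² = 11/452.4129.
w = (n/σ²)/(1/σ₀² + n/σ²) = n·σ₀²/(σ² + n·σ₀²) = 11·13034.7889/(452.4129 + 11·13034.7889) = 143382.6779/143835.0908 = 0.9969.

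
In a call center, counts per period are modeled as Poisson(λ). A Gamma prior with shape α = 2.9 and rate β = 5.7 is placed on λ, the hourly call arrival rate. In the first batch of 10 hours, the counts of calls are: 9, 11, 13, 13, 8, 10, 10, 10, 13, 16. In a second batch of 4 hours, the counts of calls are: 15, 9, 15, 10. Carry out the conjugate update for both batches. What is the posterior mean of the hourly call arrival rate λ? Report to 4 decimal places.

8.3706

With a Gamma(shape α, rate β) prior, the Poisson likelihood is conjugate: the posterior is Gamma(α + ΣXᵢ, β + n).
Batch 1: sum of counts S = 113 over n = 10 hours.
After batch 1: Gamma(α+S, β+n) = Gamma(2.9+113, 5.7+10) = Gamma(115.9, 15.7).
Batch 2: sum of counts S = 49 over n = 4 hours.
After batch 2: Gamma(α+S, β+n) = Gamma(115.9+49, 15.7+4) = Gamma(164.9, 19.7).
Posterior mean = α/β = 164.9/19.7 = 8.3706.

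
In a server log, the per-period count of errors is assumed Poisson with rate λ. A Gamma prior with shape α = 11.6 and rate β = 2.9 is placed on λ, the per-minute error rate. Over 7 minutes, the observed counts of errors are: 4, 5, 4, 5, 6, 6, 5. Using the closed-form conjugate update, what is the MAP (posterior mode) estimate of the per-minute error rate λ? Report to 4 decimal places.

4.6061

With a Gamma(shape α, rate β) prior, the Poisson likelihood is conjugate: the posterior is Gamma(α + ΣXᵢ, β + n).
Sum of counts S = 35 over n = 7 minutes.
Posterior: Gamma(α+S, β+n) = Gamma(11.6+35, 2.9+7) = Gamma(46.6, 9.9).
Mode of Gamma(α,β) for α≥1 is (α−1)/β = 45.6/9.9 = 4.6061.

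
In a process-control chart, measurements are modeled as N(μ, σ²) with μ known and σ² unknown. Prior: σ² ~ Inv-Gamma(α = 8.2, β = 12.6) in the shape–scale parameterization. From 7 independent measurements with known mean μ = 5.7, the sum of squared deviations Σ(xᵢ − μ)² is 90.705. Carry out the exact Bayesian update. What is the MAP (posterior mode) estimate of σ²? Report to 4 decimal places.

4.5632

With known mean μ and an Inverse-Gamma(α, β) prior on σ², the Normal likelihood is conjugate: posterior is Inv-Gamma(α + n/2, β + Σ(xᵢ−μ)²/2).
Posterior: Inv-Gamma(8.2 + 7/2, 12.6 + 90.705/2) = Inv-Gamma(11.70, 57.9525).
Mode = β/(α+1) = 57.9525/12.70 = 4.5632.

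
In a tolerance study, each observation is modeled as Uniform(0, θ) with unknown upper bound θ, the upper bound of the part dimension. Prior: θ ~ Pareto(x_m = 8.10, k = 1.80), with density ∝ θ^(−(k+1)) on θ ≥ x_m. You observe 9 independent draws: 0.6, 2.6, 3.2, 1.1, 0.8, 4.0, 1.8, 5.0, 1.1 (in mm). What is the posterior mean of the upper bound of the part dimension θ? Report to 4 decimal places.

8.9265

A Pareto(scale x_m, shape k) prior on the upper bound θ of Uniform(0, θ) is conjugate: posterior is Pareto(max(x_m, max xᵢ), k + n).
Sample maximum = 5.0; prior scale x_m = 8.10 → posterior scale = max = 8.10.
Posterior shape = 1.80 + 9 = 10.80.
E[θ|data] = k·x_m/(k−1) = 10.80·8.10/9.80 = 8.9265.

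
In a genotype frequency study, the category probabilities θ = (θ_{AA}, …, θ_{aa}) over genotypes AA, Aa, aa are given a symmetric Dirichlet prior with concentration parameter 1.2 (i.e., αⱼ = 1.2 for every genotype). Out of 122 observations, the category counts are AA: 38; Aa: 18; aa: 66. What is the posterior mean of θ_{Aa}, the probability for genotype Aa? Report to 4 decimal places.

0.1529

The Dirichlet prior is conjugate to the Multinomial likelihood: each posterior αⱼ = prior αⱼ + observed count nⱼ.
Posterior concentration: (39.2, 19.2, 67.2), total = 125.6.
E[θ_{Aa}|data] = α_{Aa}/Σα = 19.2/125.6 = 0.1529.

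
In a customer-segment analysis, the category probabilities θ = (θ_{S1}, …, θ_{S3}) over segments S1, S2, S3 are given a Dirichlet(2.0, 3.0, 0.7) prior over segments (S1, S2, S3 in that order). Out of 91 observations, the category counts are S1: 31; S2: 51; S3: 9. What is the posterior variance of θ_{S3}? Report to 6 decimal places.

The Dirichlet prior is conjugate to the Multinomial likelihood: each posterior αⱼ = prior αⱼ + observed count nⱼ.
Posterior concentration: (33.0, 54.0, 9.7), total = 96.7.
Var[θ_j] = α_j(Σα−α_j)/((Σα)²(Σα+1)) = 9.7·87.0/(96.7²·97.7) = 0.000924.

0.000924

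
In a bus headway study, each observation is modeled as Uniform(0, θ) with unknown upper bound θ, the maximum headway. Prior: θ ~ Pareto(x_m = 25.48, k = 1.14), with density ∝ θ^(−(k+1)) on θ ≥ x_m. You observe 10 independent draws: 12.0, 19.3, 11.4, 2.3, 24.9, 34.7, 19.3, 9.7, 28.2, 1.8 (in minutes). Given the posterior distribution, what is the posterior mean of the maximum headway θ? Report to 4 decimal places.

A Pareto(scale x_m, shape k) prior on the upper bound θ of Uniform(0, θ) is conjugate: posterior is Pareto(max(x_m, max xᵢ), k + n).
Sample maximum = 34.7; prior scale x_m = 25.48 → posterior scale = max = 34.70.
Posterior shape = 1.14 + 10 = 11.14.
E[θ|data] = k·x_m/(k−1) = 11.14·34.70/10.14 = 38.1221.

38.1221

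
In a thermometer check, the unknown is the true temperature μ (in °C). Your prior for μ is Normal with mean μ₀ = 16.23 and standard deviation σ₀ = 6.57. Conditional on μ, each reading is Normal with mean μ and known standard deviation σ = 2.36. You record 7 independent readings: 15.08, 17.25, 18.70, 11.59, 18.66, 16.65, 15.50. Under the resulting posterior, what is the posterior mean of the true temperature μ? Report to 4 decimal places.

For Normal data with known variance σ², a Normal(μ₀, σ₀²) prior on μ is conjugate. Posterior precision = 1/σ₀² + n/σ²; posterior mean is the precision-weighted average of μ₀ and x̄.
Σxᵢ = 15.08 + 17.25 + 18.70 + 11.59 + 18.66 + 16.65 + 15.50 = 113.43, so n·x̄ = 113.43.
σ₀² = 6.57² = 43.1649, σ² = 2.36² = 5.5696; σ² + n·σ₀² = 5.5696 + 7·43.1649 = 307.7239.
Posterior mean = (μ₀/σ₀² + n·x̄/σ²)/(1/σ₀² + n/σ²) = (σ²·μ₀ + σ₀²·n·x̄)/(σ² + n·σ₀²) = (5.5696·16.23 + 43.1649·113.43)/307.7239 = 4986.589215/307.7239 = 16.2048.

16.2048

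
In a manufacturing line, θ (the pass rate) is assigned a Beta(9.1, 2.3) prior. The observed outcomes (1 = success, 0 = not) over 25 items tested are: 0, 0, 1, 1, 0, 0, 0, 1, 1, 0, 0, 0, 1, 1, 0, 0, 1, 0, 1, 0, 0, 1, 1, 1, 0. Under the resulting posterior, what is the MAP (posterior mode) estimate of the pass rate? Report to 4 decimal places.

The Beta prior is conjugate to a Binomial/Bernoulli likelihood; the update adds successes to α and failures to β.
Posterior: Beta(α+k, β+n−k) = Beta(9.1+11, 2.3+14) = Beta(20.1, 16.3).
Mode of Beta(a,b) for a,b>1 is (a−1)/(a+b−2) = 19.1/34.4 = 0.5552.

0.5552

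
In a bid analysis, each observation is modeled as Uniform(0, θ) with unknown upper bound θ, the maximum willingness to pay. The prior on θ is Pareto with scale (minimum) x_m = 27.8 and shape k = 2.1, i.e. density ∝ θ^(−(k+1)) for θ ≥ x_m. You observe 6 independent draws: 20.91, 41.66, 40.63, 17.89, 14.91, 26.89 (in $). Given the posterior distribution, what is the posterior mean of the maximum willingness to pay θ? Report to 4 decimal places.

A Pareto(scale x_m, shape k) prior on the upper bound θ of Uniform(0, θ) is conjugate: posterior is Pareto(max(x_m, max xᵢ), k + n).
Sample maximum = 41.66; prior scale x_m = 27.8 → posterior scale = max = 41.66.
Posterior shape = 2.1 + 6 = 8.1.
E[θ|data] = k·x_m/(k−1) = 8.1·41.66/7.1 = 47.5276.

47.5276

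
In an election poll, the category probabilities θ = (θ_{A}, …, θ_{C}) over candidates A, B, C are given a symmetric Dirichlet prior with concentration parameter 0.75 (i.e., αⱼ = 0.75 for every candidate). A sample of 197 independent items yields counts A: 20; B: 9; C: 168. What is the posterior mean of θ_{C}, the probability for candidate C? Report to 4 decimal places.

0.8469

The Dirichlet prior is conjugate to the Multinomial likelihood: each posterior αⱼ = prior αⱼ + observed count nⱼ.
Posterior concentration: (20.75, 9.75, 168.75), total = 199.25.
E[θ_{C}|data] = α_{C}/Σα = 168.75/199.25 = 0.8469.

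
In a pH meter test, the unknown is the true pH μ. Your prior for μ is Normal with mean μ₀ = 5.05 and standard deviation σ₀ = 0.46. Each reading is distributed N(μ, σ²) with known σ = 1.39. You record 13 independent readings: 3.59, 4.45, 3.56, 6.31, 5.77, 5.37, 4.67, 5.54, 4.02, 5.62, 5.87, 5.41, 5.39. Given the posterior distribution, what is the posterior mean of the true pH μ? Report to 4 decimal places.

For Normal data with known variance σ², a Normal(μ₀, σ₀²) prior on μ is conjugate. Posterior precision = 1/σ₀² + n/σ²; posterior mean is the precision-weighted average of μ₀ and x̄.
Σxᵢ = 3.59 + 4.45 + 3.56 + 6.31 + 5.77 + 5.37 + 4.67 + 5.54 + 4.02 + 5.62 + 5.87 + 5.41 + 5.39 = 65.57, so n·x̄ = 65.57.
σ₀² = 0.46² = 0.2116, σ² = 1.39² = 1.9321; σ² + n·σ₀² = 1.9321 + 13·0.2116 = 4.6829.
Posterior mean = (μ₀/σ₀² + n·x̄/σ²)/(1/σ₀² + n/σ²) = (σ²·μ₀ + σ₀²·n·x̄)/(σ² + n·σ₀²) = (1.9321·5.05 + 0.2116·65.57)/4.6829 = 23.631717/4.6829 = 5.0464.

5.0464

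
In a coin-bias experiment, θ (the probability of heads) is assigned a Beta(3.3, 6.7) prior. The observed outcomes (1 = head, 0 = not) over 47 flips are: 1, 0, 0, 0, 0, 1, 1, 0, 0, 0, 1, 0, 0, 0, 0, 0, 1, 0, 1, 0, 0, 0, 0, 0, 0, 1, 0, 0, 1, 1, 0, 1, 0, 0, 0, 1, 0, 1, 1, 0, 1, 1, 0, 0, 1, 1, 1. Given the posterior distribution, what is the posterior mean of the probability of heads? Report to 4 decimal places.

0.3737

The Beta prior is conjugate to a Binomial/Bernoulli likelihood; the update adds successes to α and failures to β.
Posterior: Beta(α+k, β+n−k) = Beta(3.3+18, 6.7+29) = Beta(21.3, 35.7).
Posterior mean = α/(α+β) = 21.3/57.0 = 0.3737.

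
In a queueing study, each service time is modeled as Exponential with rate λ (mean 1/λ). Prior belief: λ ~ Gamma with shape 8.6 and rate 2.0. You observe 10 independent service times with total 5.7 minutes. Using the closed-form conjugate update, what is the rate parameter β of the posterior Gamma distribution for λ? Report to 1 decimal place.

7.7

With a Gamma(shape α, rate β) prior on the exponential rate λ, the posterior after n observations with total T = Σxᵢ is Gamma(α+n, β+T).
Posterior: Gamma(8.6+10, 2.0+5.7) = Gamma(18.6, 7.7).
Posterior β = 7.7.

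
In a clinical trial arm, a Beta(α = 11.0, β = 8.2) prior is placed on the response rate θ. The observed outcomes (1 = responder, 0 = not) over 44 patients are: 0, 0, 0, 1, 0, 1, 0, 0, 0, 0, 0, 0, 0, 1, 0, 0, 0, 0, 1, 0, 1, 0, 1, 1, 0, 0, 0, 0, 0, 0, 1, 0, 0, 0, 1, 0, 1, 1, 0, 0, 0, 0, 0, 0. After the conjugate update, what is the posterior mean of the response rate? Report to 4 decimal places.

The Beta prior is conjugate to a Binomial/Bernoulli likelihood; the update adds successes to α and failures to β.
Posterior: Beta(α+k, β+n−k) = Beta(11.0+11, 8.2+33) = Beta(22.0, 41.2).
Posterior mean = α/(α+β) = 22.0/63.2 = 0.3481.

0.3481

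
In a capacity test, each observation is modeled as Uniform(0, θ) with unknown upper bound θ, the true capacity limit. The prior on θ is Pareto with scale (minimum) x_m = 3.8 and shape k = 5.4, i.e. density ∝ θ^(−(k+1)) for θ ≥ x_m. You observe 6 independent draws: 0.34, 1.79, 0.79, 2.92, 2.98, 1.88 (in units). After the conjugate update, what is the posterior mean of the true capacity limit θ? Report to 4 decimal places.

4.1654

A Pareto(scale x_m, shape k) prior on the upper bound θ of Uniform(0, θ) is conjugate: posterior is Pareto(max(x_m, max xᵢ), k + n).
Sample maximum = 2.98; prior scale x_m = 3.8 → posterior scale = max = 3.80.
Posterior shape = 5.4 + 6 = 11.4.
E[θ|data] = k·x_m/(k−1) = 11.4·3.80/10.4 = 4.1654.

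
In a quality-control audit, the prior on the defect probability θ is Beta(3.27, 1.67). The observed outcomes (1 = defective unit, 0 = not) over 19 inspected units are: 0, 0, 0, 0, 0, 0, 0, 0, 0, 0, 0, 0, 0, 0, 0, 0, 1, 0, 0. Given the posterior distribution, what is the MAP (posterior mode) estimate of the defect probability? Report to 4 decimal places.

0.1490

The Beta prior is conjugate to a Binomial/Bernoulli likelihood; the update adds successes to α and failures to β.
Posterior: Beta(α+k, β+n−k) = Beta(3.27+1, 1.67+18) = Beta(4.27, 19.67).
Mode of Beta(a,b) for a,b>1 is (a−1)/(a+b−2) = 3.27/21.94 = 0.1490.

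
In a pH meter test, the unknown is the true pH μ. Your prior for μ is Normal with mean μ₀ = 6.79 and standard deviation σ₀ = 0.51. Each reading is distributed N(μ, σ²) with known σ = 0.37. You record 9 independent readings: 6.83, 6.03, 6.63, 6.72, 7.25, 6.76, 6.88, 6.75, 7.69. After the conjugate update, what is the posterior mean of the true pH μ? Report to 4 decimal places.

For Normal data with known variance σ², a Normal(μ₀, σ₀²) prior on μ is conjugate. Posterior precision = 1/σ₀² + n/σ²; posterior mean is the precision-weighted average of μ₀ and x̄.
Σxᵢ = 6.83 + 6.03 + 6.63 + 6.72 + 7.25 + 6.76 + 6.88 + 6.75 + 7.69 = 61.54, so n·x̄ = 61.54.
σ₀² = 0.51² = 0.2601, σ² = 0.37² = 0.1369; σ² + n·σ₀² = 0.1369 + 9·0.2601 = 2.4778.
Posterior mean = (μ₀/σ₀² + n·x̄/σ²)/(1/σ₀² + n/σ²) = (σ²·μ₀ + σ₀²·n·x̄)/(σ² + n·σ₀²) = (0.1369·6.79 + 0.2601·61.54)/2.4778 = 16.936105/2.4778 = 6.8351.

6.8351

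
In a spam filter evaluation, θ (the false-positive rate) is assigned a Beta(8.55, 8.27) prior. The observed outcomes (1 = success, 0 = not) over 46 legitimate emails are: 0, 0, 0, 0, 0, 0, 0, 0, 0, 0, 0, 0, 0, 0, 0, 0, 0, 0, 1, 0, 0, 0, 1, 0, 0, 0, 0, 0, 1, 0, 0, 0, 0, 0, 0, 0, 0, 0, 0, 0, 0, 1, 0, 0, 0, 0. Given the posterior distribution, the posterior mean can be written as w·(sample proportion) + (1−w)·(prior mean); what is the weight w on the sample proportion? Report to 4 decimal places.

0.7323

The Beta prior is conjugate to a Binomial/Bernoulli likelihood; the update adds successes to α and failures to β.
Posterior mean = (α₀+k)/(α₀+β₀+n) = [n/(α₀+β₀+n)]·(k/n) + [(α₀+β₀)/(α₀+β₀+n)]·α₀/(α₀+β₀), so only n and the prior enter the weight.
The weight on the data is w = n/(α₀+β₀+n) = 46/(8.55+8.27+46) = 46/62.82 = 0.7323.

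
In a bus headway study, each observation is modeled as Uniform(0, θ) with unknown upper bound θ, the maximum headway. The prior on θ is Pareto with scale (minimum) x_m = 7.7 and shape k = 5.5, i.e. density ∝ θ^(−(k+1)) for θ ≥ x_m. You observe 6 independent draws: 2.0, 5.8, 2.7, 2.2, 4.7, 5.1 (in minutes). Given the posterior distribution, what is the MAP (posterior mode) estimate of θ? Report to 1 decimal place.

7.7

A Pareto(scale x_m, shape k) prior on the upper bound θ of Uniform(0, θ) is conjugate: posterior is Pareto(max(x_m, max xᵢ), k + n).
Sample maximum = 5.8; prior scale x_m = 7.7 → posterior scale = max = 7.7.
Posterior shape = 5.5 + 6 = 11.5.
The Pareto density is decreasing on [x_m, ∞), so the mode is x_m = 7.7.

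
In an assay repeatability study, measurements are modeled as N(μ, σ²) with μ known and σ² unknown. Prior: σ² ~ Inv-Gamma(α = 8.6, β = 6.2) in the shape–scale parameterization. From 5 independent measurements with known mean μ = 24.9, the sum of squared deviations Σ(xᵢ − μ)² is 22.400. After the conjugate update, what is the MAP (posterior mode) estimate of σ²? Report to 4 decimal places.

With known mean μ and an Inverse-Gamma(α, β) prior on σ², the Normal likelihood is conjugate: posterior is Inv-Gamma(α + n/2, β + Σ(xᵢ−μ)²/2).
Posterior: Inv-Gamma(8.6 + 5/2, 6.2 + 22.400/2) = Inv-Gamma(11.10, 17.4000).
Mode = β/(α+1) = 17.4000/12.10 = 1.4380.

1.4380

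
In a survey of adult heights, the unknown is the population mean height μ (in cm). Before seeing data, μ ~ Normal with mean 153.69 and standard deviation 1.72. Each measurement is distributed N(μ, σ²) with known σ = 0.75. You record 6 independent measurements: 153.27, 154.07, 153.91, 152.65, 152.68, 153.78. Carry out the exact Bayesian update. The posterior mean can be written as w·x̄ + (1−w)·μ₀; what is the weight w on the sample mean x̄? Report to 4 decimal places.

0.9693

For Normal data with known variance σ², a Normal(μ₀, σ₀²) prior on μ is conjugate. Posterior precision = 1/σ₀² + n/σ²; posterior mean is the precision-weighted average of μ₀ and x̄.
σ₀² = 1.72² = 2.9584, σ² = 0.75² = 0.5625. Prior precision 1/σ₀² = 1/2.9584; data precision n/σ² = 6/0.5625.
w = (n/σ²)/(1/σ₀² + n/σ²) = n·σ₀²/(σ² + n·σ₀²) = 6·2.9584/(0.5625 + 6·2.9584) = 17.7504/18.3129 = 0.9693.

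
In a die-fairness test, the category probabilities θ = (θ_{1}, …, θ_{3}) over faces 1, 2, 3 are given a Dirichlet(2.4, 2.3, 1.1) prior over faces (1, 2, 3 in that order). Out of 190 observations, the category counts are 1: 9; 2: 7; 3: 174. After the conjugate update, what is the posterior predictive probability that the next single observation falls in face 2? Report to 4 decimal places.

The Dirichlet prior is conjugate to the Multinomial likelihood: each posterior αⱼ = prior αⱼ + observed count nⱼ.
Posterior concentration: (11.4, 9.3, 175.1), total = 195.8.
P(next = 2 | data) = α_{2}/Σα = 0.0475.

0.0475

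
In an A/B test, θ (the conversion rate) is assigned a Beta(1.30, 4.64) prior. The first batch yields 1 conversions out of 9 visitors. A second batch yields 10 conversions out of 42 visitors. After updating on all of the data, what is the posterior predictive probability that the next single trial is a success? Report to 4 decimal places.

0.2160

The Beta prior is conjugate to a Binomial/Bernoulli likelihood; the update adds successes to α and failures to β.
After batch 1: Beta(1.30+1, 4.64+8) = Beta(2.30, 12.64).
After batch 2: Beta(2.30+10, 12.64+32) = Beta(12.30, 44.64).
For a single future Bernoulli trial, P(success | data) = α/(α+β) = 0.2160.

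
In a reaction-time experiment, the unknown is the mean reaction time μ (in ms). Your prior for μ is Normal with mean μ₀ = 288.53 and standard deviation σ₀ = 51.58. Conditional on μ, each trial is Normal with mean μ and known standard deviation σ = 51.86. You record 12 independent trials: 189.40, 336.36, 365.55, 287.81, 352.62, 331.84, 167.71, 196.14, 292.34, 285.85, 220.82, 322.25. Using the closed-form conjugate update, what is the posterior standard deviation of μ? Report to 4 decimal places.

For Normal data with known variance σ², a Normal(μ₀, σ₀²) prior on μ is conjugate. Posterior precision = 1/σ₀² + n/σ²; posterior mean is the precision-weighted average of μ₀ and x̄.
σ₀² = 51.58² = 2660.4964, σ² = 51.86² = 2689.4596; σ² + n·σ₀² = 2689.4596 + 12·2660.4964 = 34615.4164.
Posterior precision = 1/σ₀² + n/σ² = 1/2660.4964 + 12/2689.4596 = (σ² + n·σ₀²)/(σ₀²σ²) = 34615.4164/(2660.4964·2689.4596); posterior variance σₙ² = σ₀²σ²/(σ² + n·σ₀²) = 2660.4964·2689.4596/34615.4164 = 206.708407.
Posterior SD = √σₙ² = √(2660.4964·2689.4596/34615.4164) = 14.3774.

14.3774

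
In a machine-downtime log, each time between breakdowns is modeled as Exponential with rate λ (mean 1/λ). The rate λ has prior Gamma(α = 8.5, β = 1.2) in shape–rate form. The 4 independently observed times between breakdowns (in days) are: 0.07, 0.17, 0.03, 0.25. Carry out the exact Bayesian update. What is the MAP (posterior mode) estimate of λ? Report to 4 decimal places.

With a Gamma(shape α, rate β) prior on the exponential rate λ, the posterior after n observations with total T = Σxᵢ is Gamma(α+n, β+T).
Sum of observations T = 0.52 days; n = 4.
Posterior: Gamma(8.5+4, 1.2+0.52) = Gamma(12.5, 1.72).
Mode = (α−1)/β = 6.6860.

6.6860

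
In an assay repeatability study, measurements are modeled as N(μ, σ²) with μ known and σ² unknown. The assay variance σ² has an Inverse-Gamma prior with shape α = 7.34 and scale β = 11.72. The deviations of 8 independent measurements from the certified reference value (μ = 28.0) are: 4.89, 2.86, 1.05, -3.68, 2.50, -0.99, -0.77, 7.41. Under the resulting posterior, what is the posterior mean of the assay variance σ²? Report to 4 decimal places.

6.4269

With known mean μ and an Inverse-Gamma(α, β) prior on σ², the Normal likelihood is conjugate: posterior is Inv-Gamma(α + n/2, β + Σ(xᵢ−μ)²/2).
Σ(xᵢ−μ)² = (4.89)² + (2.86)² + (1.05)² + (-3.68)² + (2.50)² + (-0.99)² + (-0.77)² + (7.41)² = 109.4677.
Posterior: Inv-Gamma(7.34 + 8/2, 11.72 + 109.4677/2) = Inv-Gamma(11.34, 66.45385).
E[σ²|data] = β/(α−1) = 66.45385/10.34 = 6.4269.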